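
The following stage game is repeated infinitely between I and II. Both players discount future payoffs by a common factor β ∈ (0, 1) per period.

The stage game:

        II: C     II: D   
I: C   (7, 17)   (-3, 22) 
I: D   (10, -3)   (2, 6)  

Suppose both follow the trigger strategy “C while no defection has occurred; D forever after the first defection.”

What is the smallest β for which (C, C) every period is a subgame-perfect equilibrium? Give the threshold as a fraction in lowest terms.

I: cooperation gives 7 each period; deviation gives 10 once then 2 forever.
  7/(1−β) ≥ 10 + 2β/(1−β) ⇒ β ≥ 3/8.
II: cooperation gives 17 each period; deviation gives 22 once then 6 forever.
  β ≥ 5/16.
Both must hold, so the binding constraint is I's: β ≥ 3/8.

3/8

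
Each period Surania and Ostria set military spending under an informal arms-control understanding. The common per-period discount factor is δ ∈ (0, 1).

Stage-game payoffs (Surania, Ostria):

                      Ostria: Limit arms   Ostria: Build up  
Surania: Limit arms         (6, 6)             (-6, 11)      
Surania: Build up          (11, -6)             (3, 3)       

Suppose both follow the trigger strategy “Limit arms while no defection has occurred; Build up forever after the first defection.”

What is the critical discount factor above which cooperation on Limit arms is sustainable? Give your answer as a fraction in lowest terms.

5/8

One-period gain from deviating is 11 − 6 = 5. The loss is 6 − 3 = 3 in every subsequent period, with present value 3·δ/(1−δ).
Deviation is unprofitable when 3·δ/(1−δ) ≥ 5, i.e. δ/(1−δ) ≥ 5/3.
Equivalently δ ≥ 5/(5+3) = 5/8.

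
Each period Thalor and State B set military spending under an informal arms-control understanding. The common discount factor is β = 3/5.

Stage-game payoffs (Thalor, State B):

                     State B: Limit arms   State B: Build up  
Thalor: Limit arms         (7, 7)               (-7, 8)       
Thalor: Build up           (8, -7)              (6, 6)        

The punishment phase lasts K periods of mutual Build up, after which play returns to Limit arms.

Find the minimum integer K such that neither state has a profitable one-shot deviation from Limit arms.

3

Need Σ_{k=1}^{K} β^k ≥ (8−7)/(7−6) = 1.0000 at β = 3/5.
At K = 2 the sum is 0.9600 < 1.0000; at K = 3 it is 1.1760 ≥ 1.0000.
So the minimum punishment length is K = 3.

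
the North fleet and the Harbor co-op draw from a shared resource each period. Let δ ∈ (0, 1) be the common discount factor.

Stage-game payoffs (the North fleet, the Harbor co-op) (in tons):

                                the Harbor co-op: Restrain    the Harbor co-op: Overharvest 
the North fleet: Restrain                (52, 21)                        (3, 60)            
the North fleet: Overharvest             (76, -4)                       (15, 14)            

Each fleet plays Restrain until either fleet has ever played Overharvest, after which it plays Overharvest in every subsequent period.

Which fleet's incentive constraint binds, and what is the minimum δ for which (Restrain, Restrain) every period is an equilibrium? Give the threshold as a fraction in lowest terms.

For the North fleet: deviation gain 76−52 = 24, per-period punishment loss 52−15 = 37. IC gives δ ≥ 24/61.
For the Harbor co-op: gain 39, loss 7 per period, so δ ≥ 39/46.
The tighter constraint is the Harbor co-op's, so cooperation needs δ ≥ 39/46.

the Harbor co-op; δ ≥ 39/46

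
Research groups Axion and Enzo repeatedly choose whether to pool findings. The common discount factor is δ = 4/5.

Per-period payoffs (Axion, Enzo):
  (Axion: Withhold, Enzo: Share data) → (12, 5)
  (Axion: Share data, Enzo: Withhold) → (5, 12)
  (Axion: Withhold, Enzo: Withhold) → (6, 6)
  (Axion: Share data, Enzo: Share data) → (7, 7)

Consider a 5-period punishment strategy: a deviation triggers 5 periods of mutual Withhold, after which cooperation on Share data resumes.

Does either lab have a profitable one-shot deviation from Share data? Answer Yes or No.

Yes

A one-shot deviation gives 12 now, then 6 for 5 periods, then back to 7.
Gain from deviating: (12−7) today; loss: (7−6) in each of the next 5 periods.
No-deviation condition: (7−6)(δ+…+δ^5) ≥ 12−7, i.e. δ+…+δ^5 ≥ 5.
At δ = 4/5: δ+…+δ^5 = 2.6893 < 5.0000.
So cooperation is not sustainable.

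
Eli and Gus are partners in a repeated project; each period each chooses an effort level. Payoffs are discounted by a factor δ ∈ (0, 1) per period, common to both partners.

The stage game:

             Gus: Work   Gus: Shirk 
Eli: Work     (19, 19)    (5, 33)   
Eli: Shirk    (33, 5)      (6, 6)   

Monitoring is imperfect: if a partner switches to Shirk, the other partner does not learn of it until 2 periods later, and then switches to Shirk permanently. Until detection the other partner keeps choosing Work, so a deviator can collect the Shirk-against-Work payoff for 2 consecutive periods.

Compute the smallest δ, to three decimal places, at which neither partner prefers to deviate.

0.720

Deviating for the 2 undetected periods gains 33−19 = 14 per period over cooperation, then loses 19−6 = 13 per period forever once punishment starts.
Gain: 14(1 + δ + … + δ^1); loss: 13·δ^2/(1−δ).
No profitable deviation ⇔ 14(1−δ^2) ≤ 13·δ^2, i.e. δ^2 ≥ 14/(14+13) = 14/27.
Hence δ ≥ (14/27)^(1/2) ≈ 0.720.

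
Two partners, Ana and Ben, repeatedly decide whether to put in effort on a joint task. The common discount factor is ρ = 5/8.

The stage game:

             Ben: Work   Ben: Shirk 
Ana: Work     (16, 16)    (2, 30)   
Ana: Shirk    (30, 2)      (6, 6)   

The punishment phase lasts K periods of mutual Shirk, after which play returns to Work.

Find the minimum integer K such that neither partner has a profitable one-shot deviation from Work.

Need Σ_{k=1}^{K} ρ^k ≥ (30−16)/(16−6) = 1.4000 at ρ = 5/8.
At K = 3 the sum is 1.2598 < 1.4000; at K = 4 it is 1.4124 ≥ 1.4000.
So the minimum punishment length is K = 4.

4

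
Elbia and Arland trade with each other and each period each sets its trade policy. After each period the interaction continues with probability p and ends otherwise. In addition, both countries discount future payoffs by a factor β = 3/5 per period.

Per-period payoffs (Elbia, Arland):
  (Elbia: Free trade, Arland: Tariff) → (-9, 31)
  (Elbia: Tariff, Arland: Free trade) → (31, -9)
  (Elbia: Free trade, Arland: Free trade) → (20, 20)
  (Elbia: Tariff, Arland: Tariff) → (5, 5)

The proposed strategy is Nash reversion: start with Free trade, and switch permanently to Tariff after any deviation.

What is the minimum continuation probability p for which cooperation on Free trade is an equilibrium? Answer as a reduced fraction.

Expected continuation weight on next period's payoff is β·p = 3/5·p, which plays the role of the discount factor.
Cooperation requires 3/5·p ≥ (31−20)/(31−5) = 11/26, hence p ≥ 55/78.

55/78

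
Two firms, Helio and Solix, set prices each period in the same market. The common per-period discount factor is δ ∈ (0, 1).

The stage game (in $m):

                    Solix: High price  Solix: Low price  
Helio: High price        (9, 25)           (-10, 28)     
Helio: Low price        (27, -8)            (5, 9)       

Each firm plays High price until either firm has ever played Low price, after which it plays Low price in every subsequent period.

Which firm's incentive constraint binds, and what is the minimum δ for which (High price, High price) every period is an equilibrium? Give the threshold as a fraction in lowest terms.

Helio; δ ≥ 9/11

Helio's threshold: (27−9)/(27−5) = 9/11.
Solix's threshold: (28−25)/(28−9) = 3/19.
9/11 > 3/19, so Helio binds and δ* = 9/11.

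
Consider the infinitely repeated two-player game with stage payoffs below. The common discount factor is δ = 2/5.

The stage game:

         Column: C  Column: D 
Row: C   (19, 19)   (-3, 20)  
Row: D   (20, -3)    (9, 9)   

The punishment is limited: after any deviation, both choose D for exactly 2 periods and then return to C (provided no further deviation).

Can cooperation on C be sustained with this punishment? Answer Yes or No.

Comparing payoff streams over the 3 periods until play realigns: cooperate → 19(1+δ+…+δ^2); deviate → 20 + 9(δ+…+δ^2).
Cooperation is sustained iff (19−9)(δ+…+δ^2) ≥ 20−19.
δ+…+δ^2 = 2/5·(1−(2/5)^2)/(1−2/5) = 0.5600, and (20−19)/(19−9) = 0.1000.
0.5600 ≥ 0.1000, so cooperation is sustainable.

Yes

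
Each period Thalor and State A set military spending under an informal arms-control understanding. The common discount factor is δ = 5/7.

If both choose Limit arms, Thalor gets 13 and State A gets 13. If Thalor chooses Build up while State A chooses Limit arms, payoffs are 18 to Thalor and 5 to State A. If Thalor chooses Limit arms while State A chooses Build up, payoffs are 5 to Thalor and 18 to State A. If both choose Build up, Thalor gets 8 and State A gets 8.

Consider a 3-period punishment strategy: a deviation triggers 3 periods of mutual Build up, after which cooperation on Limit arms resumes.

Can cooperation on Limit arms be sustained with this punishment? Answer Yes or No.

A one-shot deviation gives 18 now, then 8 for 3 periods, then back to 13.
Gain from deviating: (18−13) today; loss: (13−8) in each of the next 3 periods.
No-deviation condition: (13−8)(δ+…+δ^3) ≥ 18−13, i.e. δ+…+δ^3 ≥ 1.
At δ = 5/7: δ+…+δ^3 = 1.5889 ≥ 1.0000.
So cooperation is sustainable.

Yes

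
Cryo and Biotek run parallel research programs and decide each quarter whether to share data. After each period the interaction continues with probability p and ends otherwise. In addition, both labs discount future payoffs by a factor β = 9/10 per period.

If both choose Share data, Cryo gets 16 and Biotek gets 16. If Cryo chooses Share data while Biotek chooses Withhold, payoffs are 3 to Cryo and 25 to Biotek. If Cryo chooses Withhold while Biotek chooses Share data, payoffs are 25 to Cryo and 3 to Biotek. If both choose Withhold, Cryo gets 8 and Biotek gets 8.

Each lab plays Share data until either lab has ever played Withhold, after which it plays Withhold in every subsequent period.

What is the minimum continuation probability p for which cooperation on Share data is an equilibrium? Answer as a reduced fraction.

With continuation probability p and discount β, the effective per-period discount factor is βp.
Grim-trigger IC: βp ≥ (25−16)/(25−8) = 9/17.
So p ≥ (9/17)/(9/10) = 10/17.

10/17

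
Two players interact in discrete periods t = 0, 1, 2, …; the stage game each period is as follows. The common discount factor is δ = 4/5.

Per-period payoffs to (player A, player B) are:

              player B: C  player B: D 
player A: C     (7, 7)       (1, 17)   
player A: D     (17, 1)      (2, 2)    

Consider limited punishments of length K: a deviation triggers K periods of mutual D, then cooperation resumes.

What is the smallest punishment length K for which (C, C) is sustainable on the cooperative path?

4

No profitable deviation requires (7−2)(δ+…+δ^K) ≥ 17−7, i.e. δ+…+δ^K ≥ 2 ≈ 2.0000.
With δ = 4/5, the partial sums are K=1: 0.8000, K=2: 1.4400, K=3: 1.9520, K=4: 2.3616.
K = 4 is the first length at which the sum reaches 2.0000.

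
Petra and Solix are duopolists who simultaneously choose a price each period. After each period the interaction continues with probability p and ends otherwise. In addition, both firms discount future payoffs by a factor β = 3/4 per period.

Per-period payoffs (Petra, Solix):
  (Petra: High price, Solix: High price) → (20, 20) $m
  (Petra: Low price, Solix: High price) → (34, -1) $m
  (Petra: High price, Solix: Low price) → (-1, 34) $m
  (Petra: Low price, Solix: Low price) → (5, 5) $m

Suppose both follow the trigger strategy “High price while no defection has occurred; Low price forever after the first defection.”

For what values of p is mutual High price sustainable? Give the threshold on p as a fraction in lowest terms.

56/87

With continuation probability p and discount β, the effective per-period discount factor is βp.
Grim-trigger IC: βp ≥ (34−20)/(34−5) = 14/29.
So p ≥ (14/29)/(3/4) = 56/87.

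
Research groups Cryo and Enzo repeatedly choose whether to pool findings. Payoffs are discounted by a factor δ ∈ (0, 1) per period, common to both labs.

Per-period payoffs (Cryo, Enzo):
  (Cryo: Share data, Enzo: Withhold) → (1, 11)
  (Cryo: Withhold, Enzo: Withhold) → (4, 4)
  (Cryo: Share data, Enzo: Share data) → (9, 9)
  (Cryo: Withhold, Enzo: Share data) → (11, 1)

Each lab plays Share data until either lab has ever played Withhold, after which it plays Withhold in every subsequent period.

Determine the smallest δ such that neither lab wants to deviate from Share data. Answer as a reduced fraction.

2/7

Cooperation forever yields 9 each period: 9/(1−δ).
Deviating yields 11 once, then 4 forever: 11 + 4δ/(1−δ).
No profitable deviation requires 9/(1−δ) ≥ 11 + 4δ/(1−δ).
Multiplying by (1−δ): 9 ≥ 11(1−δ) + 4δ = 11 − 7δ.
So 7δ ≥ 2, i.e. δ ≥ 2/7.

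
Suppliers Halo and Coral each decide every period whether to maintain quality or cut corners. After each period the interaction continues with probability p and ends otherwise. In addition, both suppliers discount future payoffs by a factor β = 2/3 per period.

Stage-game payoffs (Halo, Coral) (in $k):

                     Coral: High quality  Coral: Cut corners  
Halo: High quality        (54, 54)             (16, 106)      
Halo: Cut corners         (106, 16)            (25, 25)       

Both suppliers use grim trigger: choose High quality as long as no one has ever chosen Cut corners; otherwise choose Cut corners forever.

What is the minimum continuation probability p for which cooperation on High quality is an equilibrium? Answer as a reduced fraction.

26/27

With continuation probability p and discount β, the effective per-period discount factor is βp.
Grim-trigger IC: βp ≥ (106−54)/(106−25) = 52/81.
So p ≥ (52/81)/(2/3) = 26/27.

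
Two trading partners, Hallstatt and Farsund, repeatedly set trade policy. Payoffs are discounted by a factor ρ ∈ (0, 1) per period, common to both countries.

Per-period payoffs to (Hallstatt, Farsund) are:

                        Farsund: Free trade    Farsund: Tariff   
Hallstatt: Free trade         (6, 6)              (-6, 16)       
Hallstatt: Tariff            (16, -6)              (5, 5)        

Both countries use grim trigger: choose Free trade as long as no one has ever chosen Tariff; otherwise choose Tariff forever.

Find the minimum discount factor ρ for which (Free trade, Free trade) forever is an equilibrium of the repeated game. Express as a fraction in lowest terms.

10/11

Under grim trigger the critical discount factor is (T−C)/(T−P) with T = 16, C = 6, P = 5.
ρ* = (16−6)/(16−5) = 10/11.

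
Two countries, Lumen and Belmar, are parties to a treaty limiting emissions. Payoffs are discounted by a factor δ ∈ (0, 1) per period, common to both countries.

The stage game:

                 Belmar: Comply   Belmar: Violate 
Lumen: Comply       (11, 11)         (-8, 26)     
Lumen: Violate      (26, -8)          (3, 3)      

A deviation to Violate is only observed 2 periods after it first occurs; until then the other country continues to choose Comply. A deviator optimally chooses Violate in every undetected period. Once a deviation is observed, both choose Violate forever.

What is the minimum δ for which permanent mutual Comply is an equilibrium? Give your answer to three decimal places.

0.808

A deviator earns 26 for 2 periods, then 3 forever; cooperating earns 11 forever. Multiplying the IC by (1−δ):
11 ≥ 26(1−δ^2) + 3δ^2, so 23·δ^2 ≥ 15 and δ^2 ≥ 15/23.
δ ≥ (15/23)^(1/2) ≈ 0.808.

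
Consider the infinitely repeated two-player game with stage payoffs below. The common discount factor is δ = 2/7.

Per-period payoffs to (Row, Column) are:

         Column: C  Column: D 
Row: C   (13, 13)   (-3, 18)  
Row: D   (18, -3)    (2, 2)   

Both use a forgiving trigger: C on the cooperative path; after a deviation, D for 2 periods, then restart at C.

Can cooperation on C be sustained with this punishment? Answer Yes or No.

No

A one-shot deviation gives 18 now, then 2 for 2 periods, then back to 13.
Gain from deviating: (18−13) today; loss: (13−2) in each of the next 2 periods.
No-deviation condition: (13−2)(δ+…+δ^2) ≥ 18−13, i.e. δ+…+δ^2 ≥ 5/11.
At δ = 2/7: δ+…+δ^2 = 0.3673 < 0.4545.
So cooperation is not sustainable.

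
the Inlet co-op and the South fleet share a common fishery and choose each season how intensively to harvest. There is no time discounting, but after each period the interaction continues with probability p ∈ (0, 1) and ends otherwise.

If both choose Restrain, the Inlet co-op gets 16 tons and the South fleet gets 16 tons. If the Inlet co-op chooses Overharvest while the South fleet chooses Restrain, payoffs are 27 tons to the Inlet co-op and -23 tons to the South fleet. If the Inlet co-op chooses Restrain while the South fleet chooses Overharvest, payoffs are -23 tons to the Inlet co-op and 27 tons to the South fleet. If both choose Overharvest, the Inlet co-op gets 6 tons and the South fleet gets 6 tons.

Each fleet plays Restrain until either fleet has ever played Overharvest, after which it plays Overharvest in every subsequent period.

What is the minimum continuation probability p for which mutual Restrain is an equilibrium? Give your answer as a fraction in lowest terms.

With no time discounting, the continuation probability p plays the role of the discount factor.
Grim-trigger IC: 16/(1−p) ≥ 27 + 6p/(1−p) ⇒ p ≥ (27−16)/(27−6) = 11/21.

11/21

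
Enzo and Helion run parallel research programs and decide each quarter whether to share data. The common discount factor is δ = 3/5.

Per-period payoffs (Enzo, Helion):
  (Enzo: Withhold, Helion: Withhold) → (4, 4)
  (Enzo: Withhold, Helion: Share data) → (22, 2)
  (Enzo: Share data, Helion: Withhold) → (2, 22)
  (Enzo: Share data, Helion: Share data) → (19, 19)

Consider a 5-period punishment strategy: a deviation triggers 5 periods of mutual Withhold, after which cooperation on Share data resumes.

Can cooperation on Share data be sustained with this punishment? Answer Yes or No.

Comparing payoff streams over the 6 periods until play realigns: cooperate → 19(1+δ+…+δ^5); deviate → 22 + 4(δ+…+δ^5).
Cooperation is sustained iff (19−4)(δ+…+δ^5) ≥ 22−19.
δ+…+δ^5 = 3/5·(1−(3/5)^5)/(1−3/5) = 1.3834, and (22−19)/(19−4) = 0.2000.
1.3834 ≥ 0.2000, so cooperation is sustainable.

Yes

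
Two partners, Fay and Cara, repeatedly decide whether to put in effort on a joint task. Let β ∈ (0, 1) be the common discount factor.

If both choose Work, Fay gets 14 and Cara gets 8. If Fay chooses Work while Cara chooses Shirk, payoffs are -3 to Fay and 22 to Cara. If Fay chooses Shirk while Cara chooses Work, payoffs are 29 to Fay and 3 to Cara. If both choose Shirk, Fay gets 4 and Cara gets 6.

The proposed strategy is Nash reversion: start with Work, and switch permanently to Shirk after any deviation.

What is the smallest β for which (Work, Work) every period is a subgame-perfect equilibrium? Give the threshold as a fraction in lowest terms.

Fay: cooperation gives 14 each period; deviation gives 29 once then 4 forever.
  14/(1−β) ≥ 29 + 4β/(1−β) ⇒ β ≥ 15/25 = 3/5.
Cara: cooperation gives 8 each period; deviation gives 22 once then 6 forever.
  β ≥ 14/16 = 7/8.
Both must hold, so the binding constraint is Cara's: β ≥ 7/8.

7/8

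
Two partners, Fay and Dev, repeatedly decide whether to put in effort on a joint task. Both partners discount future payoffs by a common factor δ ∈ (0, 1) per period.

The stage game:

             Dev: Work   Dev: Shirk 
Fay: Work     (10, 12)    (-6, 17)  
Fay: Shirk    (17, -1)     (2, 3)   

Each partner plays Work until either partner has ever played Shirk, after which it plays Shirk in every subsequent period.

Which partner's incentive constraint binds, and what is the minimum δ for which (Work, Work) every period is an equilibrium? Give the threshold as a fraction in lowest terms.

Fay; δ ≥ 7/15

Fay: cooperation gives 10 each period; deviation gives 17 once then 2 forever.
  10/(1−δ) ≥ 17 + 2δ/(1−δ) ⇒ δ ≥ 7/15.
Dev: cooperation gives 12 each period; deviation gives 17 once then 3 forever.
  δ ≥ 5/14.
Both must hold, so the binding constraint is Fay's: δ ≥ 7/15.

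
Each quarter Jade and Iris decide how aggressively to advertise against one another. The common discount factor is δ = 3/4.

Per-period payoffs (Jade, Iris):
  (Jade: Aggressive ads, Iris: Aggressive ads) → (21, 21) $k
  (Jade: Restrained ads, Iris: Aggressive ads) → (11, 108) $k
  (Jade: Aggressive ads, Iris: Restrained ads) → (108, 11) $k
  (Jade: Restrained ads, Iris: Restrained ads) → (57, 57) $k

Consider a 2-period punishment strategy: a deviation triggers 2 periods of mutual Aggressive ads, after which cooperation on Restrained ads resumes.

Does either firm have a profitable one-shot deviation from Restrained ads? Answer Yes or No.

Comparing payoff streams over the 3 periods until play realigns: cooperate → 57(1+δ+…+δ^2); deviate → 108 + 21(δ+…+δ^2).
Cooperation is sustained iff (57−21)(δ+…+δ^2) ≥ 108−57.
δ+…+δ^2 = 3/4·(1−(3/4)^2)/(1−3/4) = 1.3125, and (108−57)/(57−21) = 1.4167.
1.3125 < 1.4167, so cooperation is not sustainable.

Yes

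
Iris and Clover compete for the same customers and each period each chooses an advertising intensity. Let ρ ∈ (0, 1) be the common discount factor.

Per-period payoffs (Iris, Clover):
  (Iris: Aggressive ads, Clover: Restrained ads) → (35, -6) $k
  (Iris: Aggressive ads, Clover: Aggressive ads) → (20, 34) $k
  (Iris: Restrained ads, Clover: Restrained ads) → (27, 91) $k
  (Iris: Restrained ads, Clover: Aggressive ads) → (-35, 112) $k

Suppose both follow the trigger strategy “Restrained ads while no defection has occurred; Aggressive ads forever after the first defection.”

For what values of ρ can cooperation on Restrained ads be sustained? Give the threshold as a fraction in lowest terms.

For Iris: deviation gain 35−27 = 8, per-period punishment loss 27−20 = 7. IC gives ρ ≥ 8/15.
For Clover: gain 21, loss 57 per period, so ρ ≥ 21/78 = 7/26.
The tighter constraint is Iris's, so cooperation needs ρ ≥ 8/15.

8/15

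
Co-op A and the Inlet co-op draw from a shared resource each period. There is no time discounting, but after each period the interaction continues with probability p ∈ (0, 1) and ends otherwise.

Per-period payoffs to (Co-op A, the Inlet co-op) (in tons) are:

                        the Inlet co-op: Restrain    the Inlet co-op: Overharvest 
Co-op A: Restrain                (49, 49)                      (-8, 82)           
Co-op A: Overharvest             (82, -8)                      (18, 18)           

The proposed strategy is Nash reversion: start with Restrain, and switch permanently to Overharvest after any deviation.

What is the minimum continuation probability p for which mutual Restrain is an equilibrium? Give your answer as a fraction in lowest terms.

33/64

Expected cooperation value is 49 + p·49 + p²·49 + … = 49/(1−p); deviation gives 82 + p·18/(1−p).
49 ≥ 82(1−p) + 18p ⇒ 64p ≥ 33 ⇒ p ≥ 33/64.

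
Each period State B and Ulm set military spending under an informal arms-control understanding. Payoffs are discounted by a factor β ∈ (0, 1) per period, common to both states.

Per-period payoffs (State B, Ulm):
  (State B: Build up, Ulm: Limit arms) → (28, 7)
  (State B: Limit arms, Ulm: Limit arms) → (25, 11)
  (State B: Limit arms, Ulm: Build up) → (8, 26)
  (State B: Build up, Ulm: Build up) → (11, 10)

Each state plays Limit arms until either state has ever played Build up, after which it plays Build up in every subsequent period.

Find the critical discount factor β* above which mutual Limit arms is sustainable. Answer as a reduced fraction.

15/16

State B's threshold: (28−25)/(28−11) = 3/17.
Ulm's threshold: (26−11)/(26−10) = 15/16.
3/17 < 15/16, so Ulm binds and β* = 15/16.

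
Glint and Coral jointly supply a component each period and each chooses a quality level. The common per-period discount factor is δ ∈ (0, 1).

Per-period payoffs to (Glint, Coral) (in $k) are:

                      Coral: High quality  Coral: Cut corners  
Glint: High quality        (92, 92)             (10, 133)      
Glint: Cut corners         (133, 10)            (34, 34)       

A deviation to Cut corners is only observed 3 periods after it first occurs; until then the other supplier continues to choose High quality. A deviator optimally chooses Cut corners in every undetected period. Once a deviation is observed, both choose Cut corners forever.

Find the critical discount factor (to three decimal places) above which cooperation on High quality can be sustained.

A deviator earns 133 for 3 periods, then 34 forever; cooperating earns 92 forever. Multiplying the IC by (1−δ):
92 ≥ 133(1−δ^3) + 34δ^3, so 99·δ^3 ≥ 41 and δ^3 ≥ 41/99.
δ ≥ (41/99)^(1/3) ≈ 0.745.

0.745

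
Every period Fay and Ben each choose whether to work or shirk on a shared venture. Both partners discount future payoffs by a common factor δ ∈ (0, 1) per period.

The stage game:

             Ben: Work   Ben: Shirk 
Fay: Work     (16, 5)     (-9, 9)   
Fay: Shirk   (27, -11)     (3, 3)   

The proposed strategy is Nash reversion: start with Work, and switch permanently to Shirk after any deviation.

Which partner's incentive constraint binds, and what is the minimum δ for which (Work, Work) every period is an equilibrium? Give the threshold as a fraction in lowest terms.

Fay's threshold: (27−16)/(27−3) = 11/24.
Ben's threshold: (9−5)/(9−3) = 2/3.
11/24 < 2/3, so Ben binds and δ* = 2/3.

Ben; δ ≥ 2/3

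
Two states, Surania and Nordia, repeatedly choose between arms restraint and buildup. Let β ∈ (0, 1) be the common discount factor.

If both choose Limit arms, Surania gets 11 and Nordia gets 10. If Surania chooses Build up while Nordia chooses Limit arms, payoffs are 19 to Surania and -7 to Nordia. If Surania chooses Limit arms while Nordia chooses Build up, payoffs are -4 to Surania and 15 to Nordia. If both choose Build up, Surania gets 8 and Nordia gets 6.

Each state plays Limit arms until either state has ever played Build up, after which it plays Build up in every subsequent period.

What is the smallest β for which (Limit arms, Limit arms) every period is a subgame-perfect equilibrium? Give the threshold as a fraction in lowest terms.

8/11

Surania: cooperation gives 11 each period; deviation gives 19 once then 8 forever.
  11/(1−β) ≥ 19 + 8β/(1−β) ⇒ β ≥ 8/11.
Nordia: cooperation gives 10 each period; deviation gives 15 once then 6 forever.
  β ≥ 5/9.
Both must hold, so the binding constraint is Surania's: β ≥ 8/11.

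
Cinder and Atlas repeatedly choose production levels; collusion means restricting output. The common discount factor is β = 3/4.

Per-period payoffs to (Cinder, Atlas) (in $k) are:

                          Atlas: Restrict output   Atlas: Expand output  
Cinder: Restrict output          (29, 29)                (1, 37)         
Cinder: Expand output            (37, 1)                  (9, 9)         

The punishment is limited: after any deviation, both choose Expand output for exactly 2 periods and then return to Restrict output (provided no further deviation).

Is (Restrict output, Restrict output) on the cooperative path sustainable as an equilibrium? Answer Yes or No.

Yes

A one-shot deviation gives 37 now, then 9 for 2 periods, then back to 29.
Gain from deviating: (37−29) today; loss: (29−9) in each of the next 2 periods.
No-deviation condition: (29−9)(β+…+β^2) ≥ 37−29, i.e. β+…+β^2 ≥ 2/5.
At β = 3/4: β+…+β^2 = 1.3125 ≥ 0.4000.
So cooperation is sustainable.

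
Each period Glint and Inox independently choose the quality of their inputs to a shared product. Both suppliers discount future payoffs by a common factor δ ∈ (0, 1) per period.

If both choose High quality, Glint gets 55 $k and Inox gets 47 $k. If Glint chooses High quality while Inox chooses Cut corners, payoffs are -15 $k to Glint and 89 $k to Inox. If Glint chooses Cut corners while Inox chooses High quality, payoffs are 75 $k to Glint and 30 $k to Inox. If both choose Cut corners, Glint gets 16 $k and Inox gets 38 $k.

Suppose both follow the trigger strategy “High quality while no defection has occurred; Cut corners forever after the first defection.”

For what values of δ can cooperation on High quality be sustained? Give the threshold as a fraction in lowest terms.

Glint's threshold: (75−55)/(75−16) = 20/59.
Inox's threshold: (89−47)/(89−38) = 14/17.
20/59 < 14/17, so Inox binds and δ* = 14/17.

14/17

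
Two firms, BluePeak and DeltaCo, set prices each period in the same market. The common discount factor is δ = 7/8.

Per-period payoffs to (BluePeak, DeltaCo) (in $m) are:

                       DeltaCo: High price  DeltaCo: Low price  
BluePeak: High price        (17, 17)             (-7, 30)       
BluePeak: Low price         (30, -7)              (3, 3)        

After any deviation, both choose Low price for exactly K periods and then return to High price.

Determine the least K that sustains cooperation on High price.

Need Σ_{k=1}^{K} δ^k ≥ (30−17)/(17−3) = 0.9286 at δ = 7/8.
At K = 1 the sum is 0.8750 < 0.9286; at K = 2 it is 1.6406 ≥ 0.9286.
So the minimum punishment length is K = 2.

2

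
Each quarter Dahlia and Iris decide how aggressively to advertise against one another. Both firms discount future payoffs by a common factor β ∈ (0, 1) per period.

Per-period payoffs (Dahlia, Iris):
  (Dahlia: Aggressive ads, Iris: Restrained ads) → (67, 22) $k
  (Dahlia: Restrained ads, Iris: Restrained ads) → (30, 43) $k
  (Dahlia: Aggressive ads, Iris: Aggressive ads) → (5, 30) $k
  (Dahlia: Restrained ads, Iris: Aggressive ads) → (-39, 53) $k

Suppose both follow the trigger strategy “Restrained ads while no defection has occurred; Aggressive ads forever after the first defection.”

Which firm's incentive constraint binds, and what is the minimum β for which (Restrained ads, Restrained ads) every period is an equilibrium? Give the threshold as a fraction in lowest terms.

Dahlia; β ≥ 37/62

For Dahlia: deviation gain 67−30 = 37, per-period punishment loss 30−5 = 25. IC gives β ≥ 37/62.
For Iris: gain 10, loss 13 per period, so β ≥ 10/23.
The tighter constraint is Dahlia's, so cooperation needs β ≥ 37/62.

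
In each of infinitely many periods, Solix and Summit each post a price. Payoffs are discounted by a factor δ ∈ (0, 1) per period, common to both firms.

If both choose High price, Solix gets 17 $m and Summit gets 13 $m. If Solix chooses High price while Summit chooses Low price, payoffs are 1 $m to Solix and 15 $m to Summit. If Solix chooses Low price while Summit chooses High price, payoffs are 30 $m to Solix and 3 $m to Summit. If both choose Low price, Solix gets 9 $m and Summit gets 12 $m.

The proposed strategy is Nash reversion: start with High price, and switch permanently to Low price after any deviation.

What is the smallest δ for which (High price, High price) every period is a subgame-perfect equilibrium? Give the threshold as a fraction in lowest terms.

2/3

For Solix: deviation gain 30−17 = 13, per-period punishment loss 17−9 = 8. IC gives δ ≥ 13/21.
For Summit: gain 2, loss 1 per period, so δ ≥ 2/3.
The tighter constraint is Summit's, so cooperation needs δ ≥ 2/3.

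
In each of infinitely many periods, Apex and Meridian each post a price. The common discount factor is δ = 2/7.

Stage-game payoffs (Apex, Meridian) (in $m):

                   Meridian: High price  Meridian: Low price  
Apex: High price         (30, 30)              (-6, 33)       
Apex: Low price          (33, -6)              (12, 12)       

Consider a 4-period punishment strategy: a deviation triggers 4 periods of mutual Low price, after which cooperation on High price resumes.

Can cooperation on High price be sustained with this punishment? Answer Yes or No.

Yes

IC: δ+…+δ^4 ≥ (33−30)/(30−12) = 1/6.
At δ = 2/7: partial sum = 0.3973 ≥ 0.1667. Cooperation sustainable.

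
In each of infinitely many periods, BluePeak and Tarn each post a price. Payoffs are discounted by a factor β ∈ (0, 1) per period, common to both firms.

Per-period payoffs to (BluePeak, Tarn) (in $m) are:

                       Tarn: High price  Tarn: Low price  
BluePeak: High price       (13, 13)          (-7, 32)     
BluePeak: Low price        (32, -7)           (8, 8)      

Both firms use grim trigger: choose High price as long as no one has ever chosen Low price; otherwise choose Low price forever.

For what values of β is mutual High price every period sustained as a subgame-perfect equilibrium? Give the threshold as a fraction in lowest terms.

19/24

One-period gain from deviating is 32 − 13 = 19. The loss is 13 − 8 = 5 in every subsequent period, with present value 5·β/(1−β).
Deviation is unprofitable when 5·β/(1−β) ≥ 19, i.e. β/(1−β) ≥ 19/5.
Equivalently β ≥ 19/(19+5) = 19/24.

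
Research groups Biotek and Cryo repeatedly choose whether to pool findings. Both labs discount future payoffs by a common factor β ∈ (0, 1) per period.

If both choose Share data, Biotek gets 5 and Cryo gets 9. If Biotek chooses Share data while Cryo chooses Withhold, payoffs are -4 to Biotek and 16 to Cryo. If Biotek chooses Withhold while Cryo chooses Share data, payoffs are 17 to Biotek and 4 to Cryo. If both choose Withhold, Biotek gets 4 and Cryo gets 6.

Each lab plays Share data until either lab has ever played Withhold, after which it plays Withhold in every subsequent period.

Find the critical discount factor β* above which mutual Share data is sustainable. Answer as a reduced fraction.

12/13

Biotek's threshold: (17−5)/(17−4) = 12/13.
Cryo's threshold: (16−9)/(16−6) = 7/10.
12/13 > 7/10, so Biotek binds and β* = 12/13.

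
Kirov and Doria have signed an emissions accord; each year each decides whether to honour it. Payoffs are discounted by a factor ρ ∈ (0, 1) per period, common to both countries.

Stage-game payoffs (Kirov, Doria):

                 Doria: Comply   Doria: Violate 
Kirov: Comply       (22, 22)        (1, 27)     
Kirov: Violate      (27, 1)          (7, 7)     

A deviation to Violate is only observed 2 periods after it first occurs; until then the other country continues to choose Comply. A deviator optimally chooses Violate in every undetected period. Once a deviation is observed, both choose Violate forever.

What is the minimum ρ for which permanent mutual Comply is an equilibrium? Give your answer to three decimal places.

0.500

The best deviation is to choose Violate for all 2 undetected periods, earning 27 each, then 7 forever once detected.
Deviation value: 27(1−ρ^2)/(1−ρ) + 7ρ^2/(1−ρ); cooperation value: 22/(1−ρ).
IC: 22 ≥ 27(1−ρ^2) + 7ρ^2 = 27 − 20ρ^2.
So ρ^2 ≥ 5/20 = 1/4, giving ρ ≥ (1/4)^(1/2) ≈ 0.500.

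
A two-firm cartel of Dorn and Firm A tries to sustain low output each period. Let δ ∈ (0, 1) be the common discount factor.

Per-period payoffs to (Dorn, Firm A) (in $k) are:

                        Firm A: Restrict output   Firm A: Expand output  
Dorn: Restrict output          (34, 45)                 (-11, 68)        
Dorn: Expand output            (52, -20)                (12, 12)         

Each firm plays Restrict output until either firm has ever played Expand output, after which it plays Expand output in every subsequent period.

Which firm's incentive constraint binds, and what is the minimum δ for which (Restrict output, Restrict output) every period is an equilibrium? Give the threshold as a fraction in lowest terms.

Dorn: cooperation gives 34 each period; deviation gives 52 once then 12 forever.
  34/(1−δ) ≥ 52 + 12δ/(1−δ) ⇒ δ ≥ 18/40 = 9/20.
Firm A: cooperation gives 45 each period; deviation gives 68 once then 12 forever.
  δ ≥ 23/56.
Both must hold, so the binding constraint is Dorn's: δ ≥ 9/20.

Dorn; δ ≥ 9/20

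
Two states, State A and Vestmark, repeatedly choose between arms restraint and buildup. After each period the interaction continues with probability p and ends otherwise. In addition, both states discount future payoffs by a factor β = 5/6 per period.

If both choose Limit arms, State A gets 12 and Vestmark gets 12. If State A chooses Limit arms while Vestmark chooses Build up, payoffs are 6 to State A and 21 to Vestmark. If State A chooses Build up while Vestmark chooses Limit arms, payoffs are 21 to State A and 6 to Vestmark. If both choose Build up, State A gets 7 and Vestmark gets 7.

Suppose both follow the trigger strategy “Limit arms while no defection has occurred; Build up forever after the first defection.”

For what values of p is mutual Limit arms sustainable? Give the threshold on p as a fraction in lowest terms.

27/35

With continuation probability p and discount β, the effective per-period discount factor is βp.
Grim-trigger IC: βp ≥ (21−12)/(21−7) = 9/14.
So p ≥ (9/14)/(5/6) = 27/35.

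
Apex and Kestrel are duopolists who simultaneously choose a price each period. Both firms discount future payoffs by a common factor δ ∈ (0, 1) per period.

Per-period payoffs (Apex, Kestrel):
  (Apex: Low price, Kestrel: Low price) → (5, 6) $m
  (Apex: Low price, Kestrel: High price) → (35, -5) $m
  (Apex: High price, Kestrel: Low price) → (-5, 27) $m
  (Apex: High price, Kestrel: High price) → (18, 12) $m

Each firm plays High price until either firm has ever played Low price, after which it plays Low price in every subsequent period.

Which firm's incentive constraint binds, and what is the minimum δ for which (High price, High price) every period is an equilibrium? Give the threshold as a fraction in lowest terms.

Kestrel; δ ≥ 5/7

Apex: cooperation gives 18 each period; deviation gives 35 once then 5 forever.
  18/(1−δ) ≥ 35 + 5δ/(1−δ) ⇒ δ ≥ 17/30.
Kestrel: cooperation gives 12 each period; deviation gives 27 once then 6 forever.
  δ ≥ 15/21 = 5/7.
Both must hold, so the binding constraint is Kestrel's: δ ≥ 5/7.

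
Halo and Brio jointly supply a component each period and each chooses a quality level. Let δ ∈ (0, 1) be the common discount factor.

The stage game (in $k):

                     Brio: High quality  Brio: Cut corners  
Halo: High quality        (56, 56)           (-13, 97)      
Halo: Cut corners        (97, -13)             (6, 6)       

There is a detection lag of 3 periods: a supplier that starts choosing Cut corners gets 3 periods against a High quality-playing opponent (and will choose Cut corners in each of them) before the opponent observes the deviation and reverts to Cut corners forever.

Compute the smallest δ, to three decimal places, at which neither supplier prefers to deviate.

0.767

The best deviation is to choose Cut corners for all 3 undetected periods, earning 97 each, then 6 forever once detected.
Deviation value: 97(1−δ^3)/(1−δ) + 6δ^3/(1−δ); cooperation value: 56/(1−δ).
IC: 56 ≥ 97(1−δ^3) + 6δ^3 = 97 − 91δ^3.
So δ^3 ≥ 41/91, giving δ ≥ (41/91)^(1/3) ≈ 0.767.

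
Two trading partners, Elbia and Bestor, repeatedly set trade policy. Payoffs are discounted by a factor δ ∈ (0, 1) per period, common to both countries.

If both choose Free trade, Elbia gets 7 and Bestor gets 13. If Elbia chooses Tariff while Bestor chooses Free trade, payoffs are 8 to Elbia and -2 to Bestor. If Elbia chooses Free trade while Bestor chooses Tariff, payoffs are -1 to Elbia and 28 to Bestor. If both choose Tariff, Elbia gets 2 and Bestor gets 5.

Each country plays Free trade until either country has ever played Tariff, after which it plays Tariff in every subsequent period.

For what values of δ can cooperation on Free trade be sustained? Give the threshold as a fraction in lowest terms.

15/23

Elbia: cooperation gives 7 each period; deviation gives 8 once then 2 forever.
  7/(1−δ) ≥ 8 + 2δ/(1−δ) ⇒ δ ≥ 1/6.
Bestor: cooperation gives 13 each period; deviation gives 28 once then 5 forever.
  δ ≥ 15/23.
Both must hold, so the binding constraint is Bestor's: δ ≥ 15/23.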